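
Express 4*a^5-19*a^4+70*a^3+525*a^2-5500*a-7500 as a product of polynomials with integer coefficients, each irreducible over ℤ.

(4*a+5)*(a+5)*(a-6)*(a^2-5*a+50)

Among the possible rational roots, a = 6 is a root, so (a-6) divides it; the quotient is 4*a^4+5*a^3+100*a^2+1125*a+1250.
Continuing, a = -5 is a root, giving the factor (a+5) and quotient 4*a^3-15*a^2+175*a+250.
Next, a = -5/4 is a root, so (4*a+5) divides it; the quotient is a^2-5*a+50.
The quadratic a^2-5*a+50 has discriminant -175 < 0 and is irreducible over ℤ.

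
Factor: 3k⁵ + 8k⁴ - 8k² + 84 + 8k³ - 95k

Among the possible rational roots, k = -3 is a root, so (k + 3) divides it; the quotient is 3k⁴ - k³ + 11k² - 41k + 28.
Next, k = 1 is a root, giving the factor (k - 1) and quotient 3k³ + 2k² + 13k - 28.
Continuing, k = 4/3 is a root, giving the factor (3k - 4) and quotient k² + 2k + 7.
The quadratic k² + 2k + 7 has discriminant -24 < 0 and is irreducible over ℤ.

(3k - 4)(k + 3)(k - 1)(k² + 2k + 7)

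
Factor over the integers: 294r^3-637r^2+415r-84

(6r-7)(7r-3)(7r-4)

Trying the rational-root candidates, r = 7/6 is a root, so (6r-7) divides it; the quotient is 49r^2-49r+12.
The remaining quadratic factors as (7r-3)(7r-4).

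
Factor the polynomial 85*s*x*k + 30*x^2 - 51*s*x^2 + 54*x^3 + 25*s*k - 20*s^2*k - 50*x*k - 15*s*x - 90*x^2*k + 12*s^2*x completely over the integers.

(3*x - 5*k)*(4*s - 9*x - 5)*(s - 2*x)

Group: 3*x*(4*s^2 - 17*s*x - 5*s + 18*x^2 + 10*x) - 5*k*(4*s^2 - 17*s*x - 5*s + 18*x^2 + 10*x); both groups contain (4*s^2 - 17*s*x - 5*s + 18*x^2 + 10*x), so (3*x - 5*k) is a factor with cofactor 4*s^2 - 17*s*x - 5*s + 18*x^2 + 10*x.
The cofactor groups again: 4*s^2 - 17*s*x - 5*s + 18*x^2 + 10*x = s*(4*s - 9*x - 5) - 2*x*(4*s - 9*x - 5); both groups contain (4*s - 9*x - 5), giving (s - 2*x)*(4*s - 9*x - 5).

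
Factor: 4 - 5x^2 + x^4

Substitute u = x^2 to get a quadratic in u, then factor.
x^2 - 4 is a difference of squares.
x^2 - 1 is a difference of squares.

(x + 1)(x + 2)(x - 1)(x - 2)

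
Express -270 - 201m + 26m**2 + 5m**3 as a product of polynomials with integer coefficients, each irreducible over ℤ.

(5m + 6)(m + 9)(m - 5)

Testing divisors of the constant over divisors of the leading coefficient, m = 5 is a root, so (m - 5) is a factor; dividing leaves 5m**2 + 51m + 54.
The remaining quadratic factors as (m + 9)(5m + 6).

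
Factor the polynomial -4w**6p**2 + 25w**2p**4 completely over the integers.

-p**2w**2(2w**2 - 5p)(2w**2 + 5p)

Every term has a factor of w**2p**2; factoring it out leaves -4w**4 + 25p**2.
Recognize a difference of squares with the parts 5p and 2w**2.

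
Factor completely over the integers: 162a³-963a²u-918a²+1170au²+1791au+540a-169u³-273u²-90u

(3a-13u-15)(6a-u)(9a-13u-6)

Group: 9a(18a²-81au-90a+13u²+15u) + (-13u-6)(18a²-81au-90a+13u²+15u); both groups contain (18a²-81au-90a+13u²+15u), so (9a-13u-6) is a factor with cofactor 18a²-81au-90a+13u²+15u.
The cofactor groups again: 18a²-81au-90a+13u²+15u = 6a(3a-13u-15) - u(3a-13u-15); both groups contain (3a-13u-15), giving (6a-u)(3a-13u-15).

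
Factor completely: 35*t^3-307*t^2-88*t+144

(5*t+4)*(7*t-4)*(t-9)

Trying the rational-root candidates, t = 4/7 is a root, giving the factor (7*t-4) and quotient 5*t^2-41*t-36.
The remaining quadratic factors as (t-9)(5*t+4).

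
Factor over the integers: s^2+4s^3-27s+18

Among the possible rational roots, s = 3/4 is a root, so (4s-3) is a factor; dividing leaves s^2+s-6.
The remaining quadratic factors as (s-2)(s+3).

(4s-3)(s+3)(s-2)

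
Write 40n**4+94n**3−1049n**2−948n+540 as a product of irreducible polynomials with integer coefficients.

(2n−9)(4n+5)(5n−2)(n+6)

Among the possible rational roots, n = 9/2 is a root, giving the factor (2n−9) and quotient 20n**3+137n**2+92n−60.
Next, n = −5/4 is a root, giving the factor (4n+5) and quotient 5n**2+28n−12.
The remaining quadratic factors as (n+6)(5n−2).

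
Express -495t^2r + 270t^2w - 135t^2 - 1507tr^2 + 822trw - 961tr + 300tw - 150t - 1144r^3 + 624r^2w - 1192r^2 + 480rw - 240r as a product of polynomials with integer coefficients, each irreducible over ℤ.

-(11r - 6w + 3)(9t + 13r + 10)(5t + 8r)

Group: 5t(-99tr + 54tw - 27t - 143r^2 + 78rw - 149r + 60w - 30) + 8r(-99tr + 54tw - 27t - 143r^2 + 78rw - 149r + 60w - 30); both groups contain (-99tr + 54tw - 27t - 143r^2 + 78rw - 149r + 60w - 30), so (5t + 8r) is a factor with cofactor -99tr + 54tw - 27t - 143r^2 + 78rw - 149r + 60w - 30.
The cofactor groups again: -99tr + 54tw - 27t - 143r^2 + 78rw - 149r + 60w - 30 = -9t(11r - 6w + 3) + (-13r - 10)(11r - 6w + 3); both groups contain (11r - 6w + 3), giving -(9t + 13r + 10)(11r - 6w + 3).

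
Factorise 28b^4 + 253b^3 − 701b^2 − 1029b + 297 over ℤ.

(4b − 1)(7b + 9)(b + 11)(b − 3)

Trying the rational-root candidates, b = −11 is a root, so (b + 11) is a factor; dividing leaves 28b^3 − 55b^2 − 96b + 27.
Then b = 3 is a root, so (b − 3) divides it; the quotient is 28b^2 + 29b − 9.
The remaining quadratic factors as (7b + 9)(4b − 1).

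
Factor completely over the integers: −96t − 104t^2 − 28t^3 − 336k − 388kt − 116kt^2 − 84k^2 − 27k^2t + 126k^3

Group: 6k(21k^2 + 20kt + 28k + 4t^2 + 8t) + (−7t − 12)(21k^2 + 20kt + 28k + 4t^2 + 8t); both groups contain (21k^2 + 20kt + 28k + 4t^2 + 8t), so (6k − 7t − 12) is a factor with cofactor 21k^2 + 20kt + 28k + 4t^2 + 8t.
The cofactor groups again: 21k^2 + 20kt + 28k + 4t^2 + 8t = 3k(7k + 2t) + (2t + 4)(7k + 2t); both groups contain (7k + 2t), giving (3k + 2t + 4)(7k + 2t).

(3k + 2t + 4)(6k − 7t − 12)(7k + 2t)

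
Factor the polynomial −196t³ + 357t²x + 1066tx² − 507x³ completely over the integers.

−(4t − 13x)(7t + 13x)(7t − 3x)

Group: 4t(−49t² − 70tx + 39x²) − 13x(−49t² − 70tx + 39x²); both groups contain (−49t² − 70tx + 39x²), so (4t − 13x) is a factor with cofactor −49t² − 70tx + 39x².
The cofactor groups again: −49t² − 70tx + 39x² = −7t(7t − 3x) − 13x(7t − 3x); both groups contain (7t − 3x), giving −(7t + 13x)(7t − 3x).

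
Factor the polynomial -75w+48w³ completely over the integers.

3w(4w+5)(4w-5)

Every term has a factor of 3w. Then 16w²-25 = (4w)² − (5)².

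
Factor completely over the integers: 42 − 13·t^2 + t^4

(t^2 − 6)·(t^2 − 7)

Substitute u = t^2 to get a quadratic in u, then factor.
t^2 − 6 is irreducible over ℤ (6 is not a perfect square).
t^2 − 7 is irreducible over ℤ (7 is not a perfect square).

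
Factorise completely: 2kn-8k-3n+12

(2k-3)(n-4)

Group as (2kn-8k) + (-3n+12) = 2k(n-4) - 3(n-4).
Both groups share the factor (n-4).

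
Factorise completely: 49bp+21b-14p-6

(7b-2)(7p+3)

Group as (49bp+21b) + (-14p-6) = 7b(7p+3) - 2(7p+3).
Both groups share the factor (7p+3).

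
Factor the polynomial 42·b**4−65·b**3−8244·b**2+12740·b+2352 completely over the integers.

By the rational root theorem, b = −14 is a root, giving the factor (b+14) and quotient 42·b**3−653·b**2+898·b+168.
Continuing, b = −1/6 is a root, so (6·b+1) divides it; the quotient is 7·b**2−110·b+168.
The remaining quadratic factors as (b−14)(7·b−12).

(6·b+1)·(7·b−12)·(b+14)·(b−14)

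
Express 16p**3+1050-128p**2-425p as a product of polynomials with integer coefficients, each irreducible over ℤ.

(4p+15)(4p-7)(p-10)

By the rational root theorem, p = 10 is a root, so (p-10) divides it; the quotient is 16p**2+32p-105.
The remaining quadratic factors as (4p-7)(4p+15).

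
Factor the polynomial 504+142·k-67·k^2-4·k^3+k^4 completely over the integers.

(k+2)·(k+7)·(k-4)·(k-9)

Testing divisors of the constant over divisors of the leading coefficient, k = 9 is a root, so (k-9) divides it; the quotient is k^3+5·k^2-22·k-56.
Then k = 4 is a root, so (k-4) divides it; the quotient is k^2+9·k+14.
The remaining quadratic factors as (k+7)(k+2).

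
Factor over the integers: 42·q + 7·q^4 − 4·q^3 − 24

Group as (7·q^4 + 42·q) + (−4·q^3 − 24) = 7·q·(q^3 + 6) − 4·(q^3 + 6).
Both groups share the factor (q^3 + 6).

(7·q − 4)·(q^3 + 6)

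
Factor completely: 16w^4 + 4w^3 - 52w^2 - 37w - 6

(2w + 1)(2w + 3)(4w + 1)(w - 2)

By the rational root theorem, w = -1/4 is a root, so (4w + 1) is a factor; dividing leaves 4w^3 - 13w - 6.
Next, w = 2 is a root, so (w - 2) is a factor; dividing leaves 4w^2 + 8w + 3.
The remaining quadratic factors as (2w + 3)(2w + 1).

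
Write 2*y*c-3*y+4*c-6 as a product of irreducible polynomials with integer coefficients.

Group as (2*y*c-3*y) + (4*c-6) = y*(2*c-3) + 2*(2*c-3).
Both groups share the factor (2*c-3).

(2*c-3)*(y+2)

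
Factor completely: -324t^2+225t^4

9t^2(5t+6)(5t-6)

Pull out the common factor 9t^2; 25t^2-36 is a difference of squares.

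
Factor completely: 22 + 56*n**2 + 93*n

Need a pair with product 56·22 = 1232 and sum 93: that's 77 and 16.
Split the middle term: 56*n**2 + 77*n + 16*n + 22 = 7*n*(8*n + 11) + 2*(8*n + 11).

(7*n + 2)*(8*n + 11)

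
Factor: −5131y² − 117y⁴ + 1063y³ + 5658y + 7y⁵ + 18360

Among the possible rational roots, y = −9/7 is a root, so (7y + 9) is a factor; dividing leaves y⁴ − 18y³ + 175y² − 958y + 2040.
Continuing, y = 5 is a root, giving the factor (y − 5) and quotient y³ − 13y² + 110y − 408.
Then y = 6 is a root, giving the factor (y − 6) and quotient y² − 7y + 68.
The quadratic y² − 7y + 68 has discriminant −223 < 0 and is irreducible over ℤ.

(7y + 9)(y − 5)(y − 6)(y² − 7y + 68)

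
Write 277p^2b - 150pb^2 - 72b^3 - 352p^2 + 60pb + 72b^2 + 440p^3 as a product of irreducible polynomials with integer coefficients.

(11p - 6b)(8p + 3b)(5p + 4b - 4)

Group: 8p(55p^2 + 14pb - 44p - 24b^2 + 24b) + 3b(55p^2 + 14pb - 44p - 24b^2 + 24b); both groups contain (55p^2 + 14pb - 44p - 24b^2 + 24b), so (8p + 3b) is a factor with cofactor 55p^2 + 14pb - 44p - 24b^2 + 24b.
The cofactor groups again: 55p^2 + 14pb - 44p - 24b^2 + 24b = 11p(5p + 4b - 4) - 6b(5p + 4b - 4); both groups contain (5p + 4b - 4), giving (11p - 6b)(5p + 4b - 4).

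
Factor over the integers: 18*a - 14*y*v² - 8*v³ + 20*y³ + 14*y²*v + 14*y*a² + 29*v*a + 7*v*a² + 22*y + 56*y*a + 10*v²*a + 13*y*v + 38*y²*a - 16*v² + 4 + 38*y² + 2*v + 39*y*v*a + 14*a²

Group: 2*y*(10*y² - 3*y*v + 14*y*a + 14*y - 4*v² + 7*v*a - 6*v + 14*a + 4) + (2*v + a + 1)*(10*y² - 3*y*v + 14*y*a + 14*y - 4*v² + 7*v*a - 6*v + 14*a + 4); both groups contain (10*y² - 3*y*v + 14*y*a + 14*y - 4*v² + 7*v*a - 6*v + 14*a + 4), so (2*y + 2*v + a + 1) is a factor with cofactor 10*y² - 3*y*v + 14*y*a + 14*y - 4*v² + 7*v*a - 6*v + 14*a + 4.
The cofactor groups again: 10*y² - 3*y*v + 14*y*a + 14*y - 4*v² + 7*v*a - 6*v + 14*a + 4 = 2*y*(5*y - 4*v + 7*a + 2) + (v + 2)*(5*y - 4*v + 7*a + 2); both groups contain (5*y - 4*v + 7*a + 2), giving (2*y + v + 2)*(5*y - 4*v + 7*a + 2).

(5*y - 4*v + 7*a + 2)*(2*y + 2*v + a + 1)*(2*y + v + 2)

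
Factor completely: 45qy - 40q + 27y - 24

Group as (45qy - 40q) + (27y - 24) = 5q(9y - 8) + 3(9y - 8).
Both groups share the factor (9y - 8).

(5q + 3)(9y - 8)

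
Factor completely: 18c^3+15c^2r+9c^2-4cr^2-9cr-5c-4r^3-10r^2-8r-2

(2c-r-1)(3c+2r+1)(3c+2r+2)

Group: 2c(9c^2+12cr+9c+4r^2+6r+2) + (-r-1)(9c^2+12cr+9c+4r^2+6r+2); both groups contain (9c^2+12cr+9c+4r^2+6r+2), so (2c-r-1) is a factor with cofactor 9c^2+12cr+9c+4r^2+6r+2.
The cofactor groups again: 9c^2+12cr+9c+4r^2+6r+2 = 3c(3c+2r+1) + (2r+2)(3c+2r+1); both groups contain (3c+2r+1), giving (3c+2r+2)(3c+2r+1).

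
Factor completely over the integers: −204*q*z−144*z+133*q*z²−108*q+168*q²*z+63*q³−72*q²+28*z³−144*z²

Group: 3*q*(21*q²+49*q*z+18*q+28*z²+24*z) + (z−6)*(21*q²+49*q*z+18*q+28*z²+24*z); both groups contain (21*q²+49*q*z+18*q+28*z²+24*z), so (3*q+z−6) is a factor with cofactor 21*q²+49*q*z+18*q+28*z²+24*z.
The cofactor groups again: 21*q²+49*q*z+18*q+28*z²+24*z = 7*q*(3*q+4*z) + (7*z+6)*(3*q+4*z); both groups contain (3*q+4*z), giving (7*q+7*z+6)*(3*q+4*z).

(3*q+4*z)*(3*q+z−6)*(7*q+7*z+6)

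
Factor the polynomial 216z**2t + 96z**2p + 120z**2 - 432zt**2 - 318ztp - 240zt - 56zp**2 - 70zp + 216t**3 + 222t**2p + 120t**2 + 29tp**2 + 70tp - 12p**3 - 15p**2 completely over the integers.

(4z - 4t - 3p)(9t + 4p + 5)(6z - 6t + p)

Group: 9t(24z**2 - 48zt - 14zp + 24t**2 + 14tp - 3p**2) + (4p + 5)(24z**2 - 48zt - 14zp + 24t**2 + 14tp - 3p**2); both groups contain (24z**2 - 48zt - 14zp + 24t**2 + 14tp - 3p**2), so (9t + 4p + 5) is a factor with cofactor 24z**2 - 48zt - 14zp + 24t**2 + 14tp - 3p**2.
The cofactor groups again: 24z**2 - 48zt - 14zp + 24t**2 + 14tp - 3p**2 = 4z(6z - 6t + p) + (-4t - 3p)(6z - 6t + p); both groups contain (6z - 6t + p), giving (4z - 4t - 3p)(6z - 6t + p).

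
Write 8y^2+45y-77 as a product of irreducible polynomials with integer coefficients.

Need a pair with product 8·(-77) = -616 and sum 45: that's -11 and 56.
Split the middle term: 8y^2-11y + 56y-77 = y(8y-11) + 7(8y-11).

(8y-11)(y+7)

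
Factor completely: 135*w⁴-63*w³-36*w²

Pull out the common factor 9*w², then factor the remaining trinomial.

9*w²*(3*w+1)*(5*w-4)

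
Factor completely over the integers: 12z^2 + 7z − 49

(3z + 7)(4z − 7)

Need a pair with product 12·(−49) = −588 and sum 7: that's −21 and 28.
Split the middle term: 12z^2 − 21z + 28z − 49 = 3z(4z − 7) + 7(4z − 7).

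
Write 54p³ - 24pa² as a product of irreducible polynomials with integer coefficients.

6p(3p - 2a)(3p + 2a)

Every term has a factor of 6p. Then 9p² - 4a² = (3p)² − (2a)².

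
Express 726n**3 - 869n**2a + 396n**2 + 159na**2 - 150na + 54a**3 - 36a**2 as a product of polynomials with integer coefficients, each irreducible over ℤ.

(11n - 6a)(11n - 9a + 6)(6n + a)

Group: 6n(121n**2 - 165na + 66n + 54a**2 - 36a) + a(121n**2 - 165na + 66n + 54a**2 - 36a); both groups contain (121n**2 - 165na + 66n + 54a**2 - 36a), so (6n + a) is a factor with cofactor 121n**2 - 165na + 66n + 54a**2 - 36a.
The cofactor groups again: 121n**2 - 165na + 66n + 54a**2 - 36a = 11n(11n - 6a) + (-9a + 6)(11n - 6a); both groups contain (11n - 6a), giving (11n - 9a + 6)(11n - 6a).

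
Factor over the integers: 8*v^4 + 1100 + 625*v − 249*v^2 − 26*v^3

Among the possible rational roots, v = −5 is a root, giving the factor (v + 5) and quotient 8*v^3 − 66*v^2 + 81*v + 220.
Then v = 11/2 is a root, so (2*v − 11) divides it; the quotient is 4*v^2 − 11*v − 20.
The remaining quadratic factors as (4*v + 5)(v − 4).

(2*v − 11)*(4*v + 5)*(v + 5)*(v − 4)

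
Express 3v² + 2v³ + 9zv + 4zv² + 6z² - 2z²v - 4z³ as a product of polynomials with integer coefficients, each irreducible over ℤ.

-(2z - 2v - 3)(2z + v)(z + v)

Group: 2z(-2z² + 3z + 2v² + 3v) + v(-2z² + 3z + 2v² + 3v); both groups contain (-2z² + 3z + 2v² + 3v), so (2z + v) is a factor with cofactor -2z² + 3z + 2v² + 3v.
The cofactor groups again: -2z² + 3z + 2v² + 3v = -2z(z + v) + (2v + 3)(z + v); both groups contain (z + v), giving -(2z - 2v - 3)(z + v).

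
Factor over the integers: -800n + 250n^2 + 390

10(5n - 13)(5n - 3)

Pull out the common factor 10, then factor the remaining trinomial.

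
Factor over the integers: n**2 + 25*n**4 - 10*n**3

n**2*(5*n - 1)**2

Factor out n**2 first: what remains is 25*n**2 - 10*n + 1.
Recognize a perfect-square trinomial with the parts 5*n and 1.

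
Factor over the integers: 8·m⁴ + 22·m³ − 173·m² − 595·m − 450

(2·m + 9)·(4·m + 5)·(m + 2)·(m − 5)

Trying the rational-root candidates, m = −5/4 is a root, giving the factor (4·m + 5) and quotient 2·m³ + 3·m² − 47·m − 90.
Next, m = −2 is a root, so (m + 2) is a factor; dividing leaves 2·m² − m − 45.
The remaining quadratic factors as (2·m + 9)(m − 5).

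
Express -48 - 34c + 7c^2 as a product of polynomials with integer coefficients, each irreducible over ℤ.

(7c + 8)(c - 6)

Need a pair with product 7·(-48) = -336 and sum -34: that's 8 and -42.
Split the middle term: 7c^2 + 8c - 42c - 48 = c(7c + 8) - 6(7c + 8).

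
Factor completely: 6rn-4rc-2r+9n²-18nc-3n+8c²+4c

(3n-2c-1)(2r+3n-4c)

Group: 2r(3n-2c-1) + (3n-4c)(3n-2c-1); both groups contain (3n-2c-1).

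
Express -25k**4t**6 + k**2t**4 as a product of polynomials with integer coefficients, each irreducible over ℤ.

-k**2t**4(5kt + 1)(5kt - 1)

Pull out the common factor k**2t**4, leaving -25k**2t**2 + 1.
Recognize a difference of squares with the parts 1 and 5kt.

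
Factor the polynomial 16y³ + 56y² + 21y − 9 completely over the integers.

Testing divisors of the constant over divisors of the leading coefficient, y = −3/4 is a root, so (4y + 3) is a factor; dividing leaves 4y² + 11y − 3.
The remaining quadratic factors as (y + 3)(4y − 1).

(4y + 3)(4y − 1)(y + 3)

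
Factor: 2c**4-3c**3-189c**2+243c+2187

(2c-9)(c+3)(c+9)(c-9)

Among the possible rational roots, c = -9 is a root, so (c+9) divides it; the quotient is 2c**3-21c**2+243.
Next, c = -3 is a root, so (c+3) is a factor; dividing leaves 2c**2-27c+81.
The remaining quadratic factors as (c-9)(2c-9).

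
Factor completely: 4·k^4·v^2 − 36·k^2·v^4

4·k^2·v^2·(k + 3·v)·(k − 3·v)

Pull out the common factor 4·k^2·v^2; k^2 − 9·v^2 is a difference of squares.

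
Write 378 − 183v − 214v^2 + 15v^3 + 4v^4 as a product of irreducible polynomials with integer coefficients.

Testing divisors of the constant over divisors of the leading coefficient, v = −7/4 is a root, so (4v + 7) divides it; the quotient is v^3 + 2v^2 − 57v + 54.
Continuing, v = −9 is a root, so (v + 9) is a factor; dividing leaves v^2 − 7v + 6.
The remaining quadratic factors as (v − 1)(v − 6).

(4v + 7)(v + 9)(v − 1)(v − 6)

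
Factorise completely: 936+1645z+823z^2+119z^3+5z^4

(5z+9)(z+1)(z+13)(z+8)

By the rational root theorem, z = -9/5 is a root, so (5z+9) is a factor; dividing leaves z^3+22z^2+125z+104.
Then z = -13 is a root, so (z+13) divides it; the quotient is z^2+9z+8.
The remaining quadratic factors as (z+8)(z+1).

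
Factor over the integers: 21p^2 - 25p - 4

Need a pair with product 21·(-4) = -84 and sum -25: that's 3 and -28.
Split the middle term: 21p^2 + 3p - 28p - 4 = 3p(7p + 1) - 4(7p + 1).

(3p - 4)(7p + 1)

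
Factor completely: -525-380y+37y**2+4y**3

Among the possible rational roots, y = 7 is a root, giving the factor (y-7) and quotient 4y**2+65y+75.
The remaining quadratic factors as (4y+5)(y+15).

(4y+5)(y+15)(y-7)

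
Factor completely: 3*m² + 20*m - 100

Need a pair with product 3·(-100) = -300 and sum 20: that's 30 and -10.
Split the middle term: 3*m² + 30*m - 10*m - 100 = 3*m*(m + 10) - 10*(m + 10).

(3*m - 10)*(m + 10)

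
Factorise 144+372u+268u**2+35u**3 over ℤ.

(5u+4)(7u+6)(u+6)

Among the possible rational roots, u = −6/7 is a root, so (7u+6) is a factor; dividing leaves 5u**2+34u+24.
The remaining quadratic factors as (u+6)(5u+4).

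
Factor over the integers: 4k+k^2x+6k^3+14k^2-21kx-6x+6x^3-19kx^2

(2k-3x)(3k-x+1)(k+2x+2)

Group: k(6k^2-11kx+2k+3x^2-3x) + (2x+2)(6k^2-11kx+2k+3x^2-3x); both groups contain (6k^2-11kx+2k+3x^2-3x), so (k+2x+2) is a factor with cofactor 6k^2-11kx+2k+3x^2-3x.
The cofactor groups again: 6k^2-11kx+2k+3x^2-3x = 2k(3k-x+1) - 3x(3k-x+1); both groups contain (3k-x+1), giving (2k-3x)(3k-x+1).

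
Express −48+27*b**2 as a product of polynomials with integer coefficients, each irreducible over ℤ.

Pull out the common factor 3; 9*b**2−16 is a difference of squares.

3*(3*b+4)*(3*b−4)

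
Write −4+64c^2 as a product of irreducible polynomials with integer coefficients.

Pull out the common factor 4; 16c^2−1 is a difference of squares.

4(4c+1)(4c−1)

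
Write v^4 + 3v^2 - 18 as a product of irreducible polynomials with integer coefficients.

Substitute u = v^2 to get a quadratic in u, then factor.
v^2 + 6 is irreducible over ℤ (always positive, so no real roots).
v^2 - 3 is irreducible over ℤ (3 is not a perfect square).

(v^2 + 6)(v^2 - 3)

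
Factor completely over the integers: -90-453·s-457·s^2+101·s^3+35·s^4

(5·s+3)·(7·s+2)·(s+5)·(s-3)

Trying the rational-root candidates, s = -2/7 is a root, so (7·s+2) divides it; the quotient is 5·s^3+13·s^2-69·s-45.
Then s = 3 is a root, giving the factor (s-3) and quotient 5·s^2+28·s+15.
The remaining quadratic factors as (s+5)(5·s+3).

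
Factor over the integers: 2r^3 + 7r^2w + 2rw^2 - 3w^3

(2r - w)(r + 3w)(r + w)

Group: r(2r^2 + rw - w^2) + 3w(2r^2 + rw - w^2); both groups contain (2r^2 + rw - w^2), so (r + 3w) is a factor with cofactor 2r^2 + rw - w^2.
The cofactor groups again: 2r^2 + rw - w^2 = r(2r - w) + w(2r - w); both groups contain (2r - w), giving (r + w)(2r - w).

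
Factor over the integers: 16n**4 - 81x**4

(2n)⁴ − (3x)⁴ = ((2n)² − (3x)²)((2n)² + (3x)²); the first factor splits again, the second (4n**2 + 9x**2) is irreducible.

(2n + 3x)(2n - 3x)(4n**2 + 9x**2)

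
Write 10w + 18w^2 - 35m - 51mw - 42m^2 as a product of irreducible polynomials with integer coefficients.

-(6m + 9w + 5)(7m - 2w)

Group: -7m(6m + 9w + 5) + 2w(6m + 9w + 5); both groups contain (6m + 9w + 5).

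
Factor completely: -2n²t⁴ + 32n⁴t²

Factor out 2n²t², leaving 16n² - t², which is a difference of two squares.

2n²t²(4n + t)(4n - t)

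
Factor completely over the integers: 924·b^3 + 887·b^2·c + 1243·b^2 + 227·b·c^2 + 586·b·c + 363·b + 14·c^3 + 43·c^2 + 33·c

Group: 7·b·(132·b^2 + 89·b·c + 121·b + 7·c^2 + 11·c) + (2·c + 3)·(132·b^2 + 89·b·c + 121·b + 7·c^2 + 11·c); both groups contain (132·b^2 + 89·b·c + 121·b + 7·c^2 + 11·c), so (7·b + 2·c + 3) is a factor with cofactor 132·b^2 + 89·b·c + 121·b + 7·c^2 + 11·c.
The cofactor groups again: 132·b^2 + 89·b·c + 121·b + 7·c^2 + 11·c = 11·b·(12·b + 7·c + 11) + c·(12·b + 7·c + 11); both groups contain (12·b + 7·c + 11), giving (11·b + c)·(12·b + 7·c + 11).

(11·b + c)·(12·b + 7·c + 11)·(7·b + 2·c + 3)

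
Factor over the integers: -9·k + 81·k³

9·k·(3·k + 1)·(3·k - 1)

Factor out 9·k, leaving 9·k² - 1, which is a difference of two squares.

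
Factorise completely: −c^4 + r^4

Difference of squares twice: with A = r and B = c, A⁴ − B⁴ = (A² − B²)(A² + B²), and A² − B² factors again.

(r − c)·(r + c)·(r^2 + c^2)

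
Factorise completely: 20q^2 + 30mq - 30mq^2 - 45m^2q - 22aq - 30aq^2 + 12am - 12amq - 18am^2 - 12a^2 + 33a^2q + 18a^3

Group: 3a(6a^2 - 6am + 11aq - 15mq - 10q^2) + (3m - 2)(6a^2 - 6am + 11aq - 15mq - 10q^2); both groups contain (6a^2 - 6am + 11aq - 15mq - 10q^2), so (3a + 3m - 2) is a factor with cofactor 6a^2 - 6am + 11aq - 15mq - 10q^2.
The cofactor groups again: 6a^2 - 6am + 11aq - 15mq - 10q^2 = 3a(2a + 5q) + (-3m - 2q)(2a + 5q); both groups contain (2a + 5q), giving (3a - 3m - 2q)(2a + 5q).

(2a + 5q)(3a + 3m - 2)(3a - 3m - 2q)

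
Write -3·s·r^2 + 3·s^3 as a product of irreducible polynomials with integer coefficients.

Every term has a factor of 3·s. Then s^2 - r^2 = (s)² − (r)².

3·s·(s - r)·(s + r)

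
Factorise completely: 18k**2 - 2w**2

2(3k + w)(3k - w)

Pull out the common factor 2; 9k**2 - w**2 is a difference of squares.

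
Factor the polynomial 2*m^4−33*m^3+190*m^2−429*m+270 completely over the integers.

(2*m−9)*(m−1)*(m−5)*(m−6)

Trying the rational-root candidates, m = 6 is a root, so (m−6) divides it; the quotient is 2*m^3−21*m^2+64*m−45.
Next, m = 9/2 is a root, so (2*m−9) is a factor; dividing leaves m^2−6*m+5.
The remaining quadratic factors as (m−1)(m−5).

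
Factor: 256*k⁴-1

(4*k+1)*(4*k-1)*(16*k²+1)

Difference of squares twice: with A = 4*k and B = 1, A⁴ − B⁴ = (A² − B²)(A² + B²), and A² − B² factors again.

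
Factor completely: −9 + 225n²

Pull out the common factor 9; 25n² − 1 is a difference of squares.

9(5n + 1)(5n − 1)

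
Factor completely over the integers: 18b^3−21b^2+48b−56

Group as (18b^3+48b) + (−21b^2−56) = 6b(3b^2+8) − 7(3b^2+8).
Both groups share the factor (3b^2+8).

(6b−7)(3b^2+8)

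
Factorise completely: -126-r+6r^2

(2r+9)(3r-14)

Need a pair with product 6·(-126) = -756 and sum -1: that's -28 and 27.
Split the middle term: 6r^2-28r + 27r-126 = 2r(3r-14) + 9(3r-14).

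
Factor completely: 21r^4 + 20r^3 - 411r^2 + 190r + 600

Trying the rational-root candidates, r = 12/7 is a root, giving the factor (7r - 12) and quotient 3r^3 + 8r^2 - 45r - 50.
Then r = 10/3 is a root, so (3r - 10) is a factor; dividing leaves r^2 + 6r + 5.
The remaining quadratic factors as (r + 1)(r + 5).

(3r - 10)(7r - 12)(r + 1)(r + 5)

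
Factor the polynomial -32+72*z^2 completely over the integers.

Every term has a factor of 8. Then 9*z^2-4 = (3*z)² − (2)².

8*(3*z+2)*(3*z-2)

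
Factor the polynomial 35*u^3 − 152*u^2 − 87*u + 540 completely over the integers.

(5*u + 9)*(7*u − 15)*(u − 4)

By the rational root theorem, u = 4 is a root, giving the factor (u − 4) and quotient 35*u^2 − 12*u − 135.
The remaining quadratic factors as (5*u + 9)(7*u − 15).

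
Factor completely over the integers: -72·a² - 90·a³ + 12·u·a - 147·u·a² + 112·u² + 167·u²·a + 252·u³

Group: 9·u·(28·u² + 3·u·a - 18·a²) + (5·a + 4)·(28·u² + 3·u·a - 18·a²); both groups contain (28·u² + 3·u·a - 18·a²), so (9·u + 5·a + 4) is a factor with cofactor 28·u² + 3·u·a - 18·a².
The cofactor groups again: 28·u² + 3·u·a - 18·a² = 4·u·(7·u + 6·a) - 3·a·(7·u + 6·a); both groups contain (7·u + 6·a), giving (4·u - 3·a)·(7·u + 6·a).

(4·u - 3·a)·(9·u + 5·a + 4)·(7·u + 6·a)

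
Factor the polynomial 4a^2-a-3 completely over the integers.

Need a pair with product 4·(-3) = -12 and sum -1: that's 3 and -4.
Split the middle term: 4a^2+3a - 4a-3 = a(4a+3) - (4a+3).

(4a+3)(a-1)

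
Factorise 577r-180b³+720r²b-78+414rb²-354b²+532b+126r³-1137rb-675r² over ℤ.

(7r-2b-6)(3r+15b-13)(6r+6b-1)

Group: 3r(42r²+30rb-43r-12b²-34b+6) + (15b-13)(42r²+30rb-43r-12b²-34b+6); both groups contain (42r²+30rb-43r-12b²-34b+6), so (3r+15b-13) is a factor with cofactor 42r²+30rb-43r-12b²-34b+6.
The cofactor groups again: 42r²+30rb-43r-12b²-34b+6 = 6r(7r-2b-6) + (6b-1)(7r-2b-6); both groups contain (7r-2b-6), giving (6r+6b-1)(7r-2b-6).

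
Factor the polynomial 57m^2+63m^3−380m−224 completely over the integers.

(3m+8)(3m−7)(7m+4)

Testing divisors of the constant over divisors of the leading coefficient, m = −4/7 is a root, so (7m+4) divides it; the quotient is 9m^2+3m−56.
The remaining quadratic factors as (3m−7)(3m+8).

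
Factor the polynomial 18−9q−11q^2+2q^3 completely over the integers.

(2q+3)(q−1)(q−6)

Among the possible rational roots, q = −3/2 is a root, so (2q+3) is a factor; dividing leaves q^2−7q+6.
The remaining quadratic factors as (q−1)(q−6).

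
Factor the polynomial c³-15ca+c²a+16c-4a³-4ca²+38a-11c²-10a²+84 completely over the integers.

(c-2a-7)(c+2a-6)(c+a+2)

Group: c(c²-13c-4a²-2a+42) + (a+2)(c²-13c-4a²-2a+42); both groups contain (c²-13c-4a²-2a+42), so (c+a+2) is a factor with cofactor c²-13c-4a²-2a+42.
The cofactor groups again: c²-13c-4a²-2a+42 = c(c-2a-7) + (2a-6)(c-2a-7); both groups contain (c-2a-7), giving (c+2a-6)(c-2a-7).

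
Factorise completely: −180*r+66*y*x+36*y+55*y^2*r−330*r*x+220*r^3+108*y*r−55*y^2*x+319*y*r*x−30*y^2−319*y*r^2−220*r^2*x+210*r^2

Group: y*(55*y*r−55*y*x−30*y−44*r^2+44*r*x−42*r+66*x+36) − 5*r*(55*y*r−55*y*x−30*y−44*r^2+44*r*x−42*r+66*x+36); both groups contain (55*y*r−55*y*x−30*y−44*r^2+44*r*x−42*r+66*x+36), so (y−5*r) is a factor with cofactor 55*y*r−55*y*x−30*y−44*r^2+44*r*x−42*r+66*x+36.
The cofactor groups again: 55*y*r−55*y*x−30*y−44*r^2+44*r*x−42*r+66*x+36 = 11*r*(5*y−4*r−6) + (−11*x−6)*(5*y−4*r−6); both groups contain (5*y−4*r−6), giving (11*r−11*x−6)*(5*y−4*r−6).

(5*y−4*r−6)*(y−5*r)*(11*r−11*x−6)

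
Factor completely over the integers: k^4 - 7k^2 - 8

Substitute u = k^2 to get a quadratic in u, then factor.
k^2 - 8 is irreducible over ℤ (8 is not a perfect square).
k^2 + 1 is irreducible over ℤ (sum of squares).

(k^2 + 1)(k^2 - 8)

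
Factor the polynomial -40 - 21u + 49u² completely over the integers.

Need a pair with product 49·(-40) = -1960 and sum -21: that's -56 and 35.
Split the middle term: 49u² - 56u + 35u - 40 = 7u(7u - 8) + 5(7u - 8).

(7u + 5)(7u - 8)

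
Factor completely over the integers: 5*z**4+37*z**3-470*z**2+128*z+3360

(5*z+12)*(z+14)*(z-4)*(z-5)

Testing divisors of the constant over divisors of the leading coefficient, z = 5 is a root, so (z-5) is a factor; dividing leaves 5*z**3+62*z**2-160*z-672.
Next, z = 4 is a root, so (z-4) divides it; the quotient is 5*z**2+82*z+168.
The remaining quadratic factors as (z+14)(5*z+12).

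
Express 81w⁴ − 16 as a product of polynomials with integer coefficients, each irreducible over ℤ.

(3w + 2)(3w − 2)(9w² + 4)

Difference of squares twice: with A = 3w and B = 2, A⁴ − B⁴ = (A² − B²)(A² + B²), and A² − B² factors again.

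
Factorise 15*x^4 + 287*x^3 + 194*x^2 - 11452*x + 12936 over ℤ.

(3*x - 14)*(5*x - 6)*(x + 11)*(x + 14)

Testing divisors of the constant over divisors of the leading coefficient, x = -11 is a root, giving the factor (x + 11) and quotient 15*x^3 + 122*x^2 - 1148*x + 1176.
Then x = -14 is a root, so (x + 14) is a factor; dividing leaves 15*x^2 - 88*x + 84.
The remaining quadratic factors as (5*x - 6)(3*x - 14).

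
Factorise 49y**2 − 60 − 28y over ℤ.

Need a pair with product 49·(−60) = −2940 and sum −28: that's −70 and 42.
Split the middle term: 49y**2 − 70y + 42y − 60 = 7y(7y − 10) + 6(7y − 10).

(7y + 6)(7y − 10)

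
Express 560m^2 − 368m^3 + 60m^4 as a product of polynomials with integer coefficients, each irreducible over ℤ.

4m^2(3m − 10)(5m − 14)

Pull out the common factor 4m^2, then factor the remaining trinomial.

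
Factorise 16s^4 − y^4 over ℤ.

(2s + y)(2s − y)(4s^2 + y^2)

(2s)⁴ − (y)⁴ = ((2s)² − (y)²)((2s)² + (y)²); the first factor splits again, the second (4s^2 + y^2) is irreducible.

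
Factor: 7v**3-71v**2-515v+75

(7v-1)(v+5)(v-15)

Testing divisors of the constant over divisors of the leading coefficient, v = 15 is a root, so (v-15) is a factor; dividing leaves 7v**2+34v-5.
The remaining quadratic factors as (v+5)(7v-1).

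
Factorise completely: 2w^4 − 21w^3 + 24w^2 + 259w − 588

Testing divisors of the constant over divisors of the leading coefficient, w = 7 is a root, so (w − 7) divides it; the quotient is 2w^3 − 7w^2 − 25w + 84.
Next, w = 3 is a root, so (w − 3) is a factor; dividing leaves 2w^2 − w − 28.
The remaining quadratic factors as (w − 4)(2w + 7).

(2w + 7)(w − 3)(w − 4)(w − 7)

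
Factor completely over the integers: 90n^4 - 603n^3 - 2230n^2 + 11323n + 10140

Testing divisors of the constant over divisors of the leading coefficient, n = -4/5 is a root, giving the factor (5n + 4) and quotient 18n^3 - 135n^2 - 338n + 2535.
Next, n = 15/2 is a root, so (2n - 15) is a factor; dividing leaves 9n^2 - 169.
The remaining quadratic factors as (3n + 13)(3n - 13).

(2n - 15)(3n + 13)(3n - 13)(5n + 4)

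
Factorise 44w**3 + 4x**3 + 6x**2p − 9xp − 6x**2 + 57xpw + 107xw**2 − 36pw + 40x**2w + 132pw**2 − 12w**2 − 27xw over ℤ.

Group: 2x(2x**2 + 19xw − 3x + 44w**2 − 12w) + (3p + w)(2x**2 + 19xw − 3x + 44w**2 − 12w); both groups contain (2x**2 + 19xw − 3x + 44w**2 − 12w), so (2x + 3p + w) is a factor with cofactor 2x**2 + 19xw − 3x + 44w**2 − 12w.
The cofactor groups again: 2x**2 + 19xw − 3x + 44w**2 − 12w = x(2x + 11w − 3) + 4w(2x + 11w − 3); both groups contain (2x + 11w − 3), giving (x + 4w)(2x + 11w − 3).

(2x + 11w − 3)(2x + 3p + w)(x + 4w)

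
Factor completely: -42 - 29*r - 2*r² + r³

(r + 2)*(r + 3)*(r - 7)

Testing divisors of the constant over divisors of the leading coefficient, r = -2 is a root, so (r + 2) divides it; the quotient is r² - 4*r - 21.
The remaining quadratic factors as (r - 7)(r + 3).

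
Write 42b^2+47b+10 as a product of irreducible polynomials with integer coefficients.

(6b+5)(7b+2)

Need a pair with product 42·10 = 420 and sum 47: that's 12 and 35.
Split the middle term: 42b^2+12b + 35b+10 = 6b(7b+2) + 5(7b+2).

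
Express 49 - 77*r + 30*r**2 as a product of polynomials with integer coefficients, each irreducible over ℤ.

(5*r - 7)*(6*r - 7)

Need a pair with product 30·49 = 1470 and sum -77: that's -35 and -42.
Split the middle term: 30*r**2 - 35*r - 42*r + 49 = 5*r*(6*r - 7) - 7*(6*r - 7).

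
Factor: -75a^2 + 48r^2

Pull out the common factor 3; 16r^2 - 25a^2 is a difference of squares.

3(4r - 5a)(4r + 5a)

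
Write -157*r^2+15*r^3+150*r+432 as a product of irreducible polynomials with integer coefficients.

(3*r-8)*(5*r+6)*(r-9)

By the rational root theorem, r = 9 is a root, so (r-9) is a factor; dividing leaves 15*r^2-22*r-48.
The remaining quadratic factors as (3*r-8)(5*r+6).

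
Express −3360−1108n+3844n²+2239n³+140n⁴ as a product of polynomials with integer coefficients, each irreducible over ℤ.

Testing divisors of the constant over divisors of the leading coefficient, n = −8/5 is a root, giving the factor (5n+8) and quotient 28n³+403n²+124n−420.
Continuing, n = −14 is a root, so (n+14) is a factor; dividing leaves 28n²+11n−30.
The remaining quadratic factors as (7n−6)(4n+5).

(4n+5)(5n+8)(7n−6)(n+14)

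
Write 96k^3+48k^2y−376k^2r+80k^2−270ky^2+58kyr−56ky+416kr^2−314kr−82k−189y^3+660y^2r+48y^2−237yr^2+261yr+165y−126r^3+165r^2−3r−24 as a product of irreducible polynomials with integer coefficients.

(4k−7y−2r+1)(4k+3y−9r−3)(6k+9y−7r+8)

Group: 6k(16k^2−16ky−44kr−8k−21y^2+57yr+24y+18r^2−3r−3) + (9y−7r+8)(16k^2−16ky−44kr−8k−21y^2+57yr+24y+18r^2−3r−3); both groups contain (16k^2−16ky−44kr−8k−21y^2+57yr+24y+18r^2−3r−3), so (6k+9y−7r+8) is a factor with cofactor 16k^2−16ky−44kr−8k−21y^2+57yr+24y+18r^2−3r−3.
The cofactor groups again: 16k^2−16ky−44kr−8k−21y^2+57yr+24y+18r^2−3r−3 = 4k(4k+3y−9r−3) + (−7y−2r+1)(4k+3y−9r−3); both groups contain (4k+3y−9r−3), giving (4k−7y−2r+1)(4k+3y−9r−3).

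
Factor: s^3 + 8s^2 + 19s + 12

Trying the rational-root candidates, s = -3 is a root, so (s + 3) divides it; the quotient is s^2 + 5s + 4.
The remaining quadratic factors as (s + 4)(s + 1).

(s + 1)(s + 3)(s + 4)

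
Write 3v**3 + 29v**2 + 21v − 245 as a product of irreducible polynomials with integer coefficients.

(3v − 7)(v + 5)(v + 7)

Trying the rational-root candidates, v = −5 is a root, so (v + 5) divides it; the quotient is 3v**2 + 14v − 49.
The remaining quadratic factors as (v + 7)(3v − 7).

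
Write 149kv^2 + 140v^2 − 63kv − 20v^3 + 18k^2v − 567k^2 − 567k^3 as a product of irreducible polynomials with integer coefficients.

−(7k − v + 7)(9k + 5v)(9k − 4v)

Group: 9k(−63k^2 + 37kv − 63k − 4v^2 + 28v) + 5v(−63k^2 + 37kv − 63k − 4v^2 + 28v); both groups contain (−63k^2 + 37kv − 63k − 4v^2 + 28v), so (9k + 5v) is a factor with cofactor −63k^2 + 37kv − 63k − 4v^2 + 28v.
The cofactor groups again: −63k^2 + 37kv − 63k − 4v^2 + 28v = −7k(9k − 4v) + (v − 7)(9k − 4v); both groups contain (9k − 4v), giving −(7k − v + 7)(9k − 4v).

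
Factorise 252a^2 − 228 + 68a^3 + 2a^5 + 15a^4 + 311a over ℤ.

Testing divisors of the constant over divisors of the leading coefficient, a = 1/2 is a root, so (2a − 1) divides it; the quotient is a^4 + 8a^3 + 38a^2 + 145a + 228.
Continuing, a = −3 is a root, so (a + 3) divides it; the quotient is a^3 + 5a^2 + 23a + 76.
Then a = −4 is a root, so (a + 4) divides it; the quotient is a^2 + a + 19.
The quadratic a^2 + a + 19 has discriminant −75 < 0 and is irreducible over ℤ.

(2a − 1)(a + 3)(a + 4)(a^2 + a + 19)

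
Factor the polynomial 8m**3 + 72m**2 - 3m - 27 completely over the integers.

Group as (8m**3 - 3m) + (72m**2 - 27) = m(8m**2 - 3) + 9(8m**2 - 3).
Both groups share the factor (8m**2 - 3).

(m + 9)(8m**2 - 3)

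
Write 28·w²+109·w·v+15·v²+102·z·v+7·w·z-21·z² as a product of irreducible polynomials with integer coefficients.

(4·w-3·z+15·v)·(7·w+7·z+v)

Group: 4·w·(7·w+7·z+v) + (-3·z+15·v)·(7·w+7·z+v); both groups contain (7·w+7·z+v).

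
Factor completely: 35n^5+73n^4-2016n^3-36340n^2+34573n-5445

(5n-1)(7n-5)(n-11)(n^2+14n+99)

Trying the rational-root candidates, n = 5/7 is a root, so (7n-5) is a factor; dividing leaves 5n^4+14n^3-278n^2-5390n+1089.
Continuing, n = 1/5 is a root, giving the factor (5n-1) and quotient n^3+3n^2-55n-1089.
Continuing, n = 11 is a root, so (n-11) is a factor; dividing leaves n^2+14n+99.
The quadratic n^2+14n+99 has discriminant -200 < 0 and is irreducible over ℤ.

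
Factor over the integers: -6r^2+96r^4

Pull out the common factor 6r^2; 16r^2-1 is a difference of squares.

6r^2(4r+1)(4r-1)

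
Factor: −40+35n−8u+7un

(7n−8)(u+5)

Group as (7un−8u) + (35n−40) = u(7n−8) + 5(7n−8).
Both groups share the factor (7n−8).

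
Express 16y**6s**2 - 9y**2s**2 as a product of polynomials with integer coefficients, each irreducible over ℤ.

Every term has a factor of y**2s**2; factoring it out leaves 16y**4 - 9.
Recognize a difference of squares with the parts 4y**2 and 3.

s**2y**2(4y**2 + 3)(4y**2 - 3)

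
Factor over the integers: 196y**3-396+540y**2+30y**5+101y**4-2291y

Trying the rational-root candidates, y = -1/6 is a root, so (6y+1) is a factor; dividing leaves 5y**4+16y**3+30y**2+85y-396.
Continuing, y = -4 is a root, so (y+4) divides it; the quotient is 5y**3-4y**2+46y-99.
Next, y = 9/5 is a root, giving the factor (5y-9) and quotient y**2+y+11.
The quadratic y**2+y+11 has discriminant -43 < 0 and is irreducible over ℤ.

(5y-9)(6y+1)(y+4)(y**2+y+11)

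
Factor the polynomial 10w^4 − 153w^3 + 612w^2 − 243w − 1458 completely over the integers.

Testing divisors of the constant over divisors of the leading coefficient, w = 3 is a root, so (w − 3) is a factor; dividing leaves 10w^3 − 123w^2 + 243w + 486.
Then w = 9/2 is a root, giving the factor (2w − 9) and quotient 5w^2 − 39w − 54.
The remaining quadratic factors as (5w + 6)(w − 9).

(2w − 9)(5w + 6)(w − 3)(w − 9)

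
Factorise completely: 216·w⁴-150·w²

Every term has a factor of 6·w². Then 36·w²-25 = (6·w)² − (5)².

6·w²·(6·w+5)·(6·w-5)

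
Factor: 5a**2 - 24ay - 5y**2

(5a + y)(a - 5y)

Group: 5a(a - 5y) + y(a - 5y); both groups contain (a - 5y).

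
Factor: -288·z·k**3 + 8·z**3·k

Factor out 8·z·k, leaving z**2 - 36·k**2, which is a difference of two squares.

8·k·z·(z - 6·k)·(z + 6·k)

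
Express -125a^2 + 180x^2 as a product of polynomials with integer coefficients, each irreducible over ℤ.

Pull out the common factor 5; 36x^2 - 25a^2 is a difference of squares.

5(6x - 5a)(6x + 5a)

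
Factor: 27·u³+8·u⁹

u³·(2·u²+3)·(4·u⁴-6·u²+9)

Pull out the common factor u³, leaving 8·u⁶+27.
Recognize a sum of cubes with the parts 2·u² and 3.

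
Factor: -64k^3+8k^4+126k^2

2k^2(2k-7)(2k-9)

Pull out the common factor 2k^2, then factor the remaining trinomial.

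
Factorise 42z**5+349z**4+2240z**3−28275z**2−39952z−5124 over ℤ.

Trying the rational-root candidates, z = −1/7 is a root, so (7z+1) divides it; the quotient is 6z**4+49z**3+313z**2−4084z−5124.
Continuing, z = 6 is a root, so (z−6) divides it; the quotient is 6z**3+85z**2+823z+854.
Next, z = −7/6 is a root, giving the factor (6z+7) and quotient z**2+13z+122.
The quadratic z**2+13z+122 has discriminant −319 < 0 and is irreducible over ℤ.

(6z+7)(7z+1)(z−6)(z**2+13z+122)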